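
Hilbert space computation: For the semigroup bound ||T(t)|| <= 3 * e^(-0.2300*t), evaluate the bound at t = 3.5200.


||T(3.5200)|| <= 3 * exp(-0.2300 * 3.5200)
= 3 * exp(-0.8096)
= 3 * 0.4450
= 1.3351

1.3351


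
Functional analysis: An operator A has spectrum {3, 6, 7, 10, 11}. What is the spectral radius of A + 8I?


Spectrum of A + 8I = {11, 14, 15, 18, 19}
Spectral radius = max |lambda| over the shifted spectrum
= max(11, 14, 15, 18, 19) = 19

19


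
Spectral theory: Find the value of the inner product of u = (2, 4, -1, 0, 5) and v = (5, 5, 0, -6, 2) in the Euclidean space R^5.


Computing the standard inner product <u, v> = sum u_i * v_i
= 2*5 + 4*5 + -1*0 + 0*-6 + 5*2
= 10 + 20 + 0 + 0 + 10
= 40

40


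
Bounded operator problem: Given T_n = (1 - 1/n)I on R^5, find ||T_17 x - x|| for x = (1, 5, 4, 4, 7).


T_17 x - x = (1 - 1/17)x - x = -x/17
||x|| = sqrt(107) = 10.3441
||T_17 x - x|| = ||x||/17 = 10.3441/17 = 0.6085

0.6085


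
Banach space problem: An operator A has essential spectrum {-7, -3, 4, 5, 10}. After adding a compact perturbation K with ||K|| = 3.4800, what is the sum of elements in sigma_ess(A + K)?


By Weyl's theorem, the essential spectrum is invariant under compact perturbations.
sigma_ess(A + K) = sigma_ess(A) = {-7, -3, 4, 5, 10}
Sum = -7 + -3 + 4 + 5 + 10 = 9

9


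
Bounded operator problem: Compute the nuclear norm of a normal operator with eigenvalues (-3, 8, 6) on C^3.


For a normal operator, singular values equal |eigenvalues|.
Trace norm = sum |lambda_i| = 3 + 8 + 6
= 17

17


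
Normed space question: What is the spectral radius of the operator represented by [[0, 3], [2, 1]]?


For a 2x2 matrix, eigenvalues satisfy lambda^2 - (trace)*lambda + det = 0
trace = 0 + 1 = 1
det = 0*1 - 3*2 = -6
discriminant = 1^2 - 4*(-6) = 25
spectral radius = max |eigenvalue| = 3.0000

3.0000


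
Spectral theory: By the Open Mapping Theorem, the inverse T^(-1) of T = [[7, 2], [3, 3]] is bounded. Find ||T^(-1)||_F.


det(T) = 7*3 - 2*3 = 15
T^(-1) = (1/15) * [[3, -2], [-3, 7]] = [[0.2000, -0.1333], [-0.2000, 0.4667]]
||T^(-1)||_F^2 = 0.2000^2 + (-0.1333)^2 + (-0.2000)^2 + 0.4667^2 = 0.3156
||T^(-1)||_F = sqrt(0.3156) = 0.5617

0.5617


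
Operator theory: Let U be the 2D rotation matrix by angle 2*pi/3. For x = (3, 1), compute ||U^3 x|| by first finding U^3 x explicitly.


U is a rotation by theta = 2*pi/3
U^3 = rotation by 3*theta = 6*pi/3 = 0*pi/3 (mod 2*pi)
cos(0*pi/3) = 1.0000, sin(0*pi/3) = 0.0000
U^3 x = (1.0000 * 3 - 0.0000 * 1, 0.0000 * 3 + 1.0000 * 1)
= (3.0000, 1.0000)
||U^3 x|| = sqrt(3.0000^2 + 1.0000^2) = sqrt(10.0000) = 3.1623

3.1623


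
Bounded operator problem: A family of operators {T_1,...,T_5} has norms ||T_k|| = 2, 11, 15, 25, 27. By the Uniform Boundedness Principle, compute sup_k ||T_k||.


By the Uniform Boundedness Principle, the supremum of norms is finite.
sup_k ||T_k|| = max(2, 11, 15, 25, 27) = 27

27


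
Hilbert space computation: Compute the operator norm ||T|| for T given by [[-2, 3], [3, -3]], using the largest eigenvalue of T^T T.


A^T A = [[13, -15], [-15, 18]]
trace(A^T A) = 31, det(A^T A) = 9
discriminant = 31^2 - 4*9 = 925
Largest eigenvalue of A^T A = (trace + sqrt(disc))/2 = 30.7069
||T|| = sqrt(30.7069) = 5.5414

5.5414


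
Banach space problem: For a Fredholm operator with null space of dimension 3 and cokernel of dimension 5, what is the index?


The Fredholm index is defined as ind(T) = dim(ker T) - dim(coker T)
= 3 - 5
= -2

-2


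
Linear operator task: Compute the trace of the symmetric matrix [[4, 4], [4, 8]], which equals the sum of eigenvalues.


For a self-adjoint (symmetric) matrix, the eigenvalues are real.
The sum of eigenvalues equals the trace of the matrix.
trace = 4 + 8 = 12

12


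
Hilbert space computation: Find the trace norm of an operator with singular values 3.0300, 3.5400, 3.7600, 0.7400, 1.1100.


The nuclear norm is the sum of all singular values.
||T||_1 = 3.0300 + 3.5400 + 3.7600 + 0.7400 + 1.1100
= 12.1800

12.1800


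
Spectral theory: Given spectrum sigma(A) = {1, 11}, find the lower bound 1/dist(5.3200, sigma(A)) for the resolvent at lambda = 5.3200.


dist(5.3200, {1, 11}) = min(|5.3200 - 1|, |5.3200 - 11|)
= min(4.3200, 5.6800) = 4.3200
Resolvent bound = 1/4.3200 = 0.2315

0.2315


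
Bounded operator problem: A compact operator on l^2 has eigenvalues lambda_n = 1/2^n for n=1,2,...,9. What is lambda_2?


The eigenvalue formula gives lambda_2 = 1/2^2
= 1/4
= 0.2500

0.2500


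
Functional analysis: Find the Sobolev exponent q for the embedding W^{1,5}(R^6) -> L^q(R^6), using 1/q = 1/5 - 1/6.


Using the Sobolev embedding formula: 1/q = 1/p - k/n
1/q = 1/5 - 1/6 = 1/30
q = 1/(1/30) = 30

30.0000


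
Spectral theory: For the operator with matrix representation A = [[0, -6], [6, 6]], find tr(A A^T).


trace(A * A^T) = sum of squares of all entries
= 0^2 + (-6)^2 + 6^2 + 6^2
= 0 + 36 + 36 + 36
= 108

108


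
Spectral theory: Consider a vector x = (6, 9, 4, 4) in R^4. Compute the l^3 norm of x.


The l^3 norm = (sum |x_i|^3)^(1/3)
Sum of 3th powers = 216 + 729 + 64 + 64 = 1073
||x||_3 = (1073)^(1/3) = 10.2376

10.2376


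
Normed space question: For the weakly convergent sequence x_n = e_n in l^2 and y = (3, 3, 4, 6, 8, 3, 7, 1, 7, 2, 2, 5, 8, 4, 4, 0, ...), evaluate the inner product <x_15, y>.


x_15 = e_15 is the standard basis vector with 1 in position 15.
<x_15, y> = y_15 = 4
As n -> infinity, <x_n, y> -> 0, confirming weak convergence of (x_n) to 0.

4


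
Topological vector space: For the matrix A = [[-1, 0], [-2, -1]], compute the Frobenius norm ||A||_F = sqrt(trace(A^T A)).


||A||_F^2 = sum a_ij^2
= (-1)^2 + 0^2 + (-2)^2 + (-1)^2
= 1 + 0 + 4 + 1 = 6
||A||_F = sqrt(6) = 2.4495

2.4495


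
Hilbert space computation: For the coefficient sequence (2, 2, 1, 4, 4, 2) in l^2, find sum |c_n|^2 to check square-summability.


sum |c_n|^2 = 2^2 + 2^2 + 1^2 + 4^2 + 4^2 + 2^2
= 4 + 4 + 1 + 16 + 16 + 4
= 45

45


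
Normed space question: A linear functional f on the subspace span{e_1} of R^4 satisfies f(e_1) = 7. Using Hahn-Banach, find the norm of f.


The norm of f is given by ||f|| = sup_{||x||=1} |f(x)|.
On span{e_1}, ||e_1|| = 1, so ||f|| = |f(e_1)| / ||e_1||
= |7| / 1 = 7.0000

7.0000


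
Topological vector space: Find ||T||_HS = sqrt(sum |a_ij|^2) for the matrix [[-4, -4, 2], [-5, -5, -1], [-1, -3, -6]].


The Hilbert-Schmidt norm is sqrt(sum of squares of all entries).
Sum of squares = (-4)^2 + (-4)^2 + 2^2 + (-5)^2 + (-5)^2 + (-1)^2 + (-1)^2 + (-3)^2 + (-6)^2
= 16 + 16 + 4 + 25 + 25 + 1 + 1 + 9 + 36 = 133
||T||_HS = sqrt(133) = 11.5326

11.5326


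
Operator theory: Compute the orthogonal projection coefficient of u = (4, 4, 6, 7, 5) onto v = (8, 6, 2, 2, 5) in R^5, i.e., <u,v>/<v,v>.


Computing <u,v> = 4*8 + 4*6 + 6*2 + 7*2 + 5*5 = 107
Computing <v,v> = 8^2 + 6^2 + 2^2 + 2^2 + 5^2 = 133
Projection coefficient = 107/133 = 0.8045

0.8045


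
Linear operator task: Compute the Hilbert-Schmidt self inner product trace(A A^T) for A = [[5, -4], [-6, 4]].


trace(A * A^T) = sum of squares of all entries
= 5^2 + (-4)^2 + (-6)^2 + 4^2
= 25 + 16 + 36 + 16
= 93

93


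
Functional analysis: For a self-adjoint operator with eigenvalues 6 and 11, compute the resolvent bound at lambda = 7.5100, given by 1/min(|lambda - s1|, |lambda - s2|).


dist(7.5100, {6, 11}) = min(|7.5100 - 6|, |7.5100 - 11|)
= min(1.5100, 3.4900) = 1.5100
Resolvent bound = 1/1.5100 = 0.6623

0.6623


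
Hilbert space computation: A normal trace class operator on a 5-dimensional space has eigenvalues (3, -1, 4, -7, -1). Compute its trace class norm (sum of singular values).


For a normal operator, singular values equal |eigenvalues|.
Trace norm = sum |lambda_i| = 3 + 1 + 4 + 7 + 1
= 16

16


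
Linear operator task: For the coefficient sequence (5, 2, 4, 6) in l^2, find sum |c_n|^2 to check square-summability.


sum |c_n|^2 = 5^2 + 2^2 + 4^2 + 6^2
= 25 + 4 + 16 + 36
= 81

81


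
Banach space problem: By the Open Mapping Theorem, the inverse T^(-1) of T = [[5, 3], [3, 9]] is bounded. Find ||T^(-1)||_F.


det(T) = 5*9 - 3*3 = 36
T^(-1) = (1/36) * [[9, -3], [-3, 5]] = [[0.2500, -0.0833], [-0.0833, 0.1389]]
||T^(-1)||_F^2 = 0.2500^2 + (-0.0833)^2 + (-0.0833)^2 + 0.1389^2 = 0.0957
||T^(-1)||_F = sqrt(0.0957) = 0.3093

0.3093


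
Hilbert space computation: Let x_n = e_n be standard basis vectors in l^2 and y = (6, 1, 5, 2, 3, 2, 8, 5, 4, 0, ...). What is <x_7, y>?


x_7 = e_7 is the standard basis vector with 1 in position 7.
<x_7, y> = y_7 = 8
As n -> infinity, <x_n, y> -> 0, confirming weak convergence of (x_n) to 0.

8


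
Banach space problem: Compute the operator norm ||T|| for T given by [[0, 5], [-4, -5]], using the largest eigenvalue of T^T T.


A^T A = [[16, 20], [20, 50]]
trace(A^T A) = 66, det(A^T A) = 400
discriminant = 66^2 - 4*400 = 2756
Largest eigenvalue of A^T A = (trace + sqrt(disc))/2 = 59.2488
||T|| = sqrt(59.2488) = 7.6973

7.6973


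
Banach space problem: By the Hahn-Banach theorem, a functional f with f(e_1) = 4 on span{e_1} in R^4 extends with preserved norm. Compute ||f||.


The norm of f is given by ||f|| = sup_{||x||=1} |f(x)|.
On span{e_1}, ||e_1|| = 1, so ||f|| = |f(e_1)| / ||e_1||
= |4| / 1 = 4.0000

4.0000


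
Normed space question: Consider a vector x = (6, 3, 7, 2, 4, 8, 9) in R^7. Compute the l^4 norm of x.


The l^4 norm = (sum |x_i|^4)^(1/4)
Sum of 4th powers = 1296 + 81 + 2401 + 16 + 256 + 4096 + 6561 = 14707
||x||_4 = (14707)^(1/4) = 11.0124

11.0124


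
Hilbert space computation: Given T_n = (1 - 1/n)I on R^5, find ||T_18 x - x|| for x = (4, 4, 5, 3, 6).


T_18 x - x = (1 - 1/18)x - x = -x/18
||x|| = sqrt(102) = 10.0995
||T_18 x - x|| = ||x||/18 = 10.0995/18 = 0.5611

0.5611


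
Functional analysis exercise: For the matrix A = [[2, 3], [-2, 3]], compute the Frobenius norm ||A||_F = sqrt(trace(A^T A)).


||A||_F^2 = sum a_ij^2
= 2^2 + 3^2 + (-2)^2 + 3^2
= 4 + 9 + 4 + 9 = 26
||A||_F = sqrt(26) = 5.0990

5.0990


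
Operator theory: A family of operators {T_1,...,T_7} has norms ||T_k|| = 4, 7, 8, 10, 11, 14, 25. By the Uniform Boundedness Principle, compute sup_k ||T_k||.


By the Uniform Boundedness Principle, the supremum of norms is finite.
sup_k ||T_k|| = max(4, 7, 8, 10, 11, 14, 25) = 25

25


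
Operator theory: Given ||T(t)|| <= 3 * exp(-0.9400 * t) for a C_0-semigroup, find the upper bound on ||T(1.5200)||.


||T(1.5200)|| <= 3 * exp(-0.9400 * 1.5200)
= 3 * exp(-1.4288)
= 3 * 0.2396
= 0.7188

0.7188


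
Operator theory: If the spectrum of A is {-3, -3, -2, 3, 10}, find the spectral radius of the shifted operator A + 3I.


Spectrum of A + 3I = {0, 0, 1, 6, 13}
Spectral radius = max |lambda| over the shifted spectrum
= max(0, 0, 1, 6, 13) = 13

13


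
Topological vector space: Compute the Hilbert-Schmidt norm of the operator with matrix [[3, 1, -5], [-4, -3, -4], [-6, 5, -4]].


The Hilbert-Schmidt norm is sqrt(sum of squares of all entries).
Sum of squares = 3^2 + 1^2 + (-5)^2 + (-4)^2 + (-3)^2 + (-4)^2 + (-6)^2 + 5^2 + (-4)^2
= 9 + 1 + 25 + 16 + 9 + 16 + 36 + 25 + 16 = 153
||T||_HS = sqrt(153) = 12.3693

12.3693


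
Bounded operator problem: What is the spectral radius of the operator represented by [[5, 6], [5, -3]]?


For a 2x2 matrix, eigenvalues satisfy lambda^2 - (trace)*lambda + det = 0
trace = 5 + -3 = 2
det = 5*-3 - 6*5 = -45
discriminant = 2^2 - 4*(-45) = 184
spectral radius = max |eigenvalue| = 7.7823

7.7823


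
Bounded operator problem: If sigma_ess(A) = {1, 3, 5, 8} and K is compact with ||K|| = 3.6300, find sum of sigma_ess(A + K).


By Weyl's theorem, the essential spectrum is invariant under compact perturbations.
sigma_ess(A + K) = sigma_ess(A) = {1, 3, 5, 8}
Sum = 1 + 3 + 5 + 8 = 17

17


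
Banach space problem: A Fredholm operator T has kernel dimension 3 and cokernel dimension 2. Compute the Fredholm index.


The Fredholm index is defined as ind(T) = dim(ker T) - dim(coker T)
= 3 - 2
= 1

1


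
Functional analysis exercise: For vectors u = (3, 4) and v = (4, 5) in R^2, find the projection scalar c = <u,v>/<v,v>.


Computing <u,v> = 3*4 + 4*5 = 32
Computing <v,v> = 4^2 + 5^2 = 41
Projection coefficient = 32/41 = 0.7805

0.7805


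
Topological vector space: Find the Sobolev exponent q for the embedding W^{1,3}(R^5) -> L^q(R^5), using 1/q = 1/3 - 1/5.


Using the Sobolev embedding formula: 1/q = 1/p - k/n
1/q = 1/3 - 1/5 = 2/15
q = 1/(2/15) = 15/2 = 7.5000

7.5000


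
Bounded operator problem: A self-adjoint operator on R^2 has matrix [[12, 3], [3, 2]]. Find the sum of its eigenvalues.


For a self-adjoint (symmetric) matrix, the eigenvalues are real.
The sum of eigenvalues equals the trace of the matrix.
trace = 12 + 2 = 14

14


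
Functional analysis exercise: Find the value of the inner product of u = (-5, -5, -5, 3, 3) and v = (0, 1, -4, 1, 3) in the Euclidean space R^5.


Computing the standard inner product <u, v> = sum u_i * v_i
= -5*0 + -5*1 + -5*-4 + 3*1 + 3*3
= 0 + -5 + 20 + 3 + 9
= 27

27


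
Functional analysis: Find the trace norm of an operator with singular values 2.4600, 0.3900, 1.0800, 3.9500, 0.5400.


The nuclear norm is the sum of all singular values.
||T||_1 = 2.4600 + 0.3900 + 1.0800 + 3.9500 + 0.5400
= 8.4200

8.4200


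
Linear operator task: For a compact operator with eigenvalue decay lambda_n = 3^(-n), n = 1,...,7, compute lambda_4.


The eigenvalue formula gives lambda_4 = 1/3^4
= 1/81
= 0.0123

0.0123


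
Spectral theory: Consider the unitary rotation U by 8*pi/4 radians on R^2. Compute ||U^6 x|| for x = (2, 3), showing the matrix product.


U is a rotation by theta = 8*pi/4
U^6 = rotation by 6*theta = 48*pi/4 = 0*pi/4 (mod 2*pi)
cos(0*pi/4) = 1.0000, sin(0*pi/4) = 0.0000
U^6 x = (1.0000 * 2 - 0.0000 * 3, 0.0000 * 2 + 1.0000 * 3)
= (2.0000, 3.0000)
||U^6 x|| = sqrt(2.0000^2 + 3.0000^2) = sqrt(13.0000) = 3.6056

3.6056


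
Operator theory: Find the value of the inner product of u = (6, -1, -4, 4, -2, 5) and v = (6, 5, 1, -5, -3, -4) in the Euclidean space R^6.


Computing the standard inner product <u, v> = sum u_i * v_i
= 6*6 + -1*5 + -4*1 + 4*-5 + -2*-3 + 5*-4
= 36 + -5 + -4 + -20 + 6 + -20
= -7

-7


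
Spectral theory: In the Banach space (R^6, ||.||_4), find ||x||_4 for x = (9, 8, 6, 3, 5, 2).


The l^4 norm = (sum |x_i|^4)^(1/4)
Sum of 4th powers = 6561 + 4096 + 1296 + 81 + 625 + 16 = 12675
||x||_4 = (12675)^(1/4) = 10.6105

10.6105


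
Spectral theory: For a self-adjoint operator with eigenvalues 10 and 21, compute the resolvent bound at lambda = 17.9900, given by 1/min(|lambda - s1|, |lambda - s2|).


dist(17.9900, {10, 21}) = min(|17.9900 - 10|, |17.9900 - 21|)
= min(7.9900, 3.0100) = 3.0100
Resolvent bound = 1/3.0100 = 0.3322

0.3322


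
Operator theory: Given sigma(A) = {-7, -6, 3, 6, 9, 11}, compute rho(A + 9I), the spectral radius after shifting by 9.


Spectrum of A + 9I = {2, 3, 12, 15, 18, 20}
Spectral radius = max |lambda| over the shifted spectrum
= max(2, 3, 12, 15, 18, 20) = 20

20


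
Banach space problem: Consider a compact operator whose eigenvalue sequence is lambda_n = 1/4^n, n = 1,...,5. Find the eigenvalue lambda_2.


The eigenvalue formula gives lambda_2 = 1/4^2
= 1/16
= 0.0625

0.0625


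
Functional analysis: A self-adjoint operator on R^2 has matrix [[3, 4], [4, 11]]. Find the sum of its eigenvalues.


For a self-adjoint (symmetric) matrix, the eigenvalues are real.
The sum of eigenvalues equals the trace of the matrix.
trace = 3 + 11 = 14

14


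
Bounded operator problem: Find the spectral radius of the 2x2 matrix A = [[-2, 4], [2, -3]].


For a 2x2 matrix, eigenvalues satisfy lambda^2 - (trace)*lambda + det = 0
trace = -2 + -3 = -5
det = -2*-3 - 4*2 = -2
discriminant = (-5)^2 - 4*(-2) = 33
spectral radius = max |eigenvalue| = 5.3723

5.3723


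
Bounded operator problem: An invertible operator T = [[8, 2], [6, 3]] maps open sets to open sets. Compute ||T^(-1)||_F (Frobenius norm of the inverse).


det(T) = 8*3 - 2*6 = 12
T^(-1) = (1/12) * [[3, -2], [-6, 8]] = [[0.2500, -0.1667], [-0.5000, 0.6667]]
||T^(-1)||_F^2 = 0.2500^2 + (-0.1667)^2 + (-0.5000)^2 + 0.6667^2 = 0.7847
||T^(-1)||_F = sqrt(0.7847) = 0.8858

0.8858


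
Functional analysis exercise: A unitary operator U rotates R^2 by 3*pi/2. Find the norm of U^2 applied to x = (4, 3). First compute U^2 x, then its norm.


U is a rotation by theta = 3*pi/2
U^2 = rotation by 2*theta = 6*pi/2 = 2*pi/2 (mod 2*pi)
cos(2*pi/2) = -1.0000, sin(2*pi/2) = 0.0000
U^2 x = (-1.0000 * 4 - 0.0000 * 3, 0.0000 * 4 + -1.0000 * 3)
= (-4.0000, -3.0000)
||U^2 x|| = sqrt((-4.0000)^2 + (-3.0000)^2) = sqrt(25.0000) = 5.0000

5.0000


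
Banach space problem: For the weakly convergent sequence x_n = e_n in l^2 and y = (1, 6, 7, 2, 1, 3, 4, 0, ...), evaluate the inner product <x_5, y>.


x_5 = e_5 is the standard basis vector with 1 in position 5.
<x_5, y> = y_5 = 1
As n -> infinity, <x_n, y> -> 0, confirming weak convergence of (x_n) to 0.

1


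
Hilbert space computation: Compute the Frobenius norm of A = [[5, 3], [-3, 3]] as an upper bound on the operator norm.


||A||_F^2 = sum a_ij^2
= 5^2 + 3^2 + (-3)^2 + 3^2
= 25 + 9 + 9 + 9 = 52
||A||_F = sqrt(52) = 7.2111

7.2111


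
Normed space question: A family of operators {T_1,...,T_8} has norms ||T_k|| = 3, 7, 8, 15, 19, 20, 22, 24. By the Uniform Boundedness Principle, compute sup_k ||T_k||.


By the Uniform Boundedness Principle, the supremum of norms is finite.
sup_k ||T_k|| = max(3, 7, 8, 15, 19, 20, 22, 24) = 24

24


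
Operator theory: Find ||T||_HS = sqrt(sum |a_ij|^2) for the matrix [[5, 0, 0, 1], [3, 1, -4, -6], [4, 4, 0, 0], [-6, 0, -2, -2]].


The Hilbert-Schmidt norm is sqrt(sum of squares of all entries).
Sum of squares = 5^2 + 0^2 + 0^2 + 1^2 + 3^2 + 1^2 + (-4)^2 + (-6)^2 + 4^2 + 4^2 + 0^2 + 0^2 + (-6)^2 + 0^2 + (-2)^2 + (-2)^2
= 25 + 0 + 0 + 1 + 9 + 1 + 16 + 36 + 16 + 16 + 0 + 0 + 36 + 0 + 4 + 4 = 164
||T||_HS = sqrt(164) = 12.8062

12.8062


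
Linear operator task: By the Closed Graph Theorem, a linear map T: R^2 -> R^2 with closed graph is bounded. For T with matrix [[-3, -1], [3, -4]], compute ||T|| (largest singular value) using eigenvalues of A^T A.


A^T A = [[18, -9], [-9, 17]]
trace(A^T A) = 35, det(A^T A) = 225
discriminant = 35^2 - 4*225 = 325
Largest eigenvalue of A^T A = (trace + sqrt(disc))/2 = 26.5139
||T|| = sqrt(26.5139) = 5.1492

5.1492


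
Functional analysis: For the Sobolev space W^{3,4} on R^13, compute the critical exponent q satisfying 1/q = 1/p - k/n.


Using the Sobolev embedding formula: 1/q = 1/p - k/n
1/q = 1/4 - 3/13 = 1/52
q = 1/(1/52) = 52

52.0000


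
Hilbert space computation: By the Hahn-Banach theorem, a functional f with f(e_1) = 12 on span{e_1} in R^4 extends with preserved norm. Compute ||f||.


The norm of f is given by ||f|| = sup_{||x||=1} |f(x)|.
On span{e_1}, ||e_1|| = 1, so ||f|| = |f(e_1)| / ||e_1||
= |12| / 1 = 12.0000

12.0000


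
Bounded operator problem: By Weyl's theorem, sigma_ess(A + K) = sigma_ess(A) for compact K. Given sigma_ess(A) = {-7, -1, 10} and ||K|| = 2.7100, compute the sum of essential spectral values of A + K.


By Weyl's theorem, the essential spectrum is invariant under compact perturbations.
sigma_ess(A + K) = sigma_ess(A) = {-7, -1, 10}
Sum = -7 + -1 + 10 = 2

2


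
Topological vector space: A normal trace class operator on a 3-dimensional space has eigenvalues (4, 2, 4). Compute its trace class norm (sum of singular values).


For a normal operator, singular values equal |eigenvalues|.
Trace norm = sum |lambda_i| = 4 + 2 + 4
= 10

10


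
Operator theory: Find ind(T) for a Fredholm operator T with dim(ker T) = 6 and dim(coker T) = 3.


The Fredholm index is defined as ind(T) = dim(ker T) - dim(coker T)
= 6 - 3
= 3

3


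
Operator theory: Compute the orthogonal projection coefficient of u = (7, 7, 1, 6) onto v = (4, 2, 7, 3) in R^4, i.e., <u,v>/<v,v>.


Computing <u,v> = 7*4 + 7*2 + 1*7 + 6*3 = 67
Computing <v,v> = 4^2 + 2^2 + 7^2 + 3^2 = 78
Projection coefficient = 67/78 = 0.8590

0.8590


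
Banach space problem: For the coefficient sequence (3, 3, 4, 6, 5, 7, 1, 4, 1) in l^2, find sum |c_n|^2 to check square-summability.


sum |c_n|^2 = 3^2 + 3^2 + 4^2 + 6^2 + 5^2 + 7^2 + 1^2 + 4^2 + 1^2
= 9 + 9 + 16 + 36 + 25 + 49 + 1 + 16 + 1
= 162

162


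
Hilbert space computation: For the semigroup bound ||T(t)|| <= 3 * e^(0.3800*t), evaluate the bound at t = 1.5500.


||T(1.5500)|| <= 3 * exp(0.3800 * 1.5500)
= 3 * exp(0.5890)
= 3 * 1.8022
= 5.4066

5.4066


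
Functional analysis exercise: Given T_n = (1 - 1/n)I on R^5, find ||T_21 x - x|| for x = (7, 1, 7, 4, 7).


T_21 x - x = (1 - 1/21)x - x = -x/21
||x|| = sqrt(164) = 12.8062
||T_21 x - x|| = ||x||/21 = 12.8062/21 = 0.6098

0.6098


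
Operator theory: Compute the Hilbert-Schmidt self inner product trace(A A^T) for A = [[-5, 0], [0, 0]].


trace(A * A^T) = sum of squares of all entries
= (-5)^2 + 0^2 + 0^2 + 0^2
= 25 + 0 + 0 + 0
= 25

25


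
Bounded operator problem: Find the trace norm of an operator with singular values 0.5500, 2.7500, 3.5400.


The nuclear norm is the sum of all singular values.
||T||_1 = 0.5500 + 2.7500 + 3.5400
= 6.8400

6.8400


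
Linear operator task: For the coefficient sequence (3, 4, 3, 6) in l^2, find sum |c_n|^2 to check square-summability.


sum |c_n|^2 = 3^2 + 4^2 + 3^2 + 6^2
= 9 + 16 + 9 + 36
= 70

70


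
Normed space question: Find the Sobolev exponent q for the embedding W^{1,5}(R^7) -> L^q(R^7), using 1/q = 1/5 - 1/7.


Using the Sobolev embedding formula: 1/q = 1/p - k/n
1/q = 1/5 - 1/7 = 2/35
q = 1/(2/35) = 35/2 = 17.5000

17.5000


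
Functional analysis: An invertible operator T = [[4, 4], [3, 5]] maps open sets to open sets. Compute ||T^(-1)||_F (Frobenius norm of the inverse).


det(T) = 4*5 - 4*3 = 8
T^(-1) = (1/8) * [[5, -4], [-3, 4]] = [[0.6250, -0.5000], [-0.3750, 0.5000]]
||T^(-1)||_F^2 = 0.6250^2 + (-0.5000)^2 + (-0.3750)^2 + 0.5000^2 = 1.0312
||T^(-1)||_F = sqrt(1.0312) = 1.0155

1.0155


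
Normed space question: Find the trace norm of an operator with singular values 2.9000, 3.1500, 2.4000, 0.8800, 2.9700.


The nuclear norm is the sum of all singular values.
||T||_1 = 2.9000 + 3.1500 + 2.4000 + 0.8800 + 2.9700
= 12.3000

12.3000


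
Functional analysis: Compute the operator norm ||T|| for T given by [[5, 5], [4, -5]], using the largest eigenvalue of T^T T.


A^T A = [[41, 5], [5, 50]]
trace(A^T A) = 91, det(A^T A) = 2025
discriminant = 91^2 - 4*2025 = 181
Largest eigenvalue of A^T A = (trace + sqrt(disc))/2 = 52.2268
||T|| = sqrt(52.2268) = 7.2268

7.2268


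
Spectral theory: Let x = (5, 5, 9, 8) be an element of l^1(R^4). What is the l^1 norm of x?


The l^1 norm equals the sum of absolute values of all components.
||x||_1 = 5 + 5 + 9 + 8
= 27

27.0000


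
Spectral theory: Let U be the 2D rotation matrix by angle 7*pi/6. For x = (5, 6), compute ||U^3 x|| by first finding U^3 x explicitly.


U is a rotation by theta = 7*pi/6
U^3 = rotation by 3*theta = 21*pi/6 = 9*pi/6 (mod 2*pi)
cos(9*pi/6) = 0.0000, sin(9*pi/6) = -1.0000
U^3 x = (0.0000 * 5 - -1.0000 * 6, -1.0000 * 5 + 0.0000 * 6)
= (6.0000, -5.0000)
||U^3 x|| = sqrt(6.0000^2 + (-5.0000)^2) = sqrt(61.0000) = 7.8102

7.8102


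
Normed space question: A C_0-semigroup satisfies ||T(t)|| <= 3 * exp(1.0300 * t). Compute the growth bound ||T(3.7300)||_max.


||T(3.7300)|| <= 3 * exp(1.0300 * 3.7300)
= 3 * exp(3.8419)
= 3 * 46.6140
= 139.8419

139.8419


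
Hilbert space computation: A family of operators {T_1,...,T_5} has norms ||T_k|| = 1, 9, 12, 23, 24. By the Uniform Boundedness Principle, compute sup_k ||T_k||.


By the Uniform Boundedness Principle, the supremum of norms is finite.
sup_k ||T_k|| = max(1, 9, 12, 23, 24) = 24

24


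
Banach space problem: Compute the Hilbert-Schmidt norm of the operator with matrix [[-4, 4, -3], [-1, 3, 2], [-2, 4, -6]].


The Hilbert-Schmidt norm is sqrt(sum of squares of all entries).
Sum of squares = (-4)^2 + 4^2 + (-3)^2 + (-1)^2 + 3^2 + 2^2 + (-2)^2 + 4^2 + (-6)^2
= 16 + 16 + 9 + 1 + 9 + 4 + 4 + 16 + 36 = 111
||T||_HS = sqrt(111) = 10.5357

10.5357


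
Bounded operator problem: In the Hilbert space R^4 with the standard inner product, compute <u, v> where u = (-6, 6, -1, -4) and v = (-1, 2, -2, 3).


Computing the standard inner product <u, v> = sum u_i * v_i
= -6*-1 + 6*2 + -1*-2 + -4*3
= 6 + 12 + 2 + -12
= 8

8


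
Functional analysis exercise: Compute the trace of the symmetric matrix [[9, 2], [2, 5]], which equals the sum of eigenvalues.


For a self-adjoint (symmetric) matrix, the eigenvalues are real.
The sum of eigenvalues equals the trace of the matrix.
trace = 9 + 5 = 14

14


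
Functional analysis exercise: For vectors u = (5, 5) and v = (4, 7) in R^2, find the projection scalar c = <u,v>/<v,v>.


Computing <u,v> = 5*4 + 5*7 = 55
Computing <v,v> = 4^2 + 7^2 = 65
Projection coefficient = 55/65 = 0.8462

0.8462


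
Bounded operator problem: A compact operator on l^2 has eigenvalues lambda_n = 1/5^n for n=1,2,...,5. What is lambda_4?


The eigenvalue formula gives lambda_4 = 1/5^4
= 1/625
= 0.0016

0.0016


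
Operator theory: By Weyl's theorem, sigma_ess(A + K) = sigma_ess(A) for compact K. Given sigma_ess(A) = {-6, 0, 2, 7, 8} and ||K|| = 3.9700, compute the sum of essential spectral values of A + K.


By Weyl's theorem, the essential spectrum is invariant under compact perturbations.
sigma_ess(A + K) = sigma_ess(A) = {-6, 0, 2, 7, 8}
Sum = -6 + 0 + 2 + 7 + 8 = 11

11


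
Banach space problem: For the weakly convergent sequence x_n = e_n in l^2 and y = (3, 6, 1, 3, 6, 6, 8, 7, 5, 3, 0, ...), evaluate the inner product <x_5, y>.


x_5 = e_5 is the standard basis vector with 1 in position 5.
<x_5, y> = y_5 = 6
As n -> infinity, <x_n, y> -> 0, confirming weak convergence of (x_n) to 0.

6


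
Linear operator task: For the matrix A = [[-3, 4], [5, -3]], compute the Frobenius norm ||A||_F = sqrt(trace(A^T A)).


||A||_F^2 = sum a_ij^2
= (-3)^2 + 4^2 + 5^2 + (-3)^2
= 9 + 16 + 25 + 9 = 59
||A||_F = sqrt(59) = 7.6811

7.6811


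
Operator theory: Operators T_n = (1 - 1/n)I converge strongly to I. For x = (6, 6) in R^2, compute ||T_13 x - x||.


T_13 x - x = (1 - 1/13)x - x = -x/13
||x|| = sqrt(72) = 8.4853
||T_13 x - x|| = ||x||/13 = 8.4853/13 = 0.6527

0.6527


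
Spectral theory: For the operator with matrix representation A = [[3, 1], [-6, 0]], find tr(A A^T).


trace(A * A^T) = sum of squares of all entries
= 3^2 + 1^2 + (-6)^2 + 0^2
= 9 + 1 + 36 + 0
= 46

46


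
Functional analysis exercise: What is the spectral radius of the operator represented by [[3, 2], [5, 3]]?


For a 2x2 matrix, eigenvalues satisfy lambda^2 - (trace)*lambda + det = 0
trace = 3 + 3 = 6
det = 3*3 - 2*5 = -1
discriminant = 6^2 - 4*(-1) = 40
spectral radius = max |eigenvalue| = 6.1623

6.1623


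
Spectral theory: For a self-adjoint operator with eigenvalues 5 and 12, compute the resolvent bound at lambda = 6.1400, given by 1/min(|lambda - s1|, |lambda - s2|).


dist(6.1400, {5, 12}) = min(|6.1400 - 5|, |6.1400 - 12|)
= min(1.1400, 5.8600) = 1.1400
Resolvent bound = 1/1.1400 = 0.8772

0.8772


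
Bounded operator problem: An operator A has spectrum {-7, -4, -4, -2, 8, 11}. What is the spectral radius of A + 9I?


Spectrum of A + 9I = {2, 5, 5, 7, 17, 20}
Spectral radius = max |lambda| over the shifted spectrum
= max(2, 5, 5, 7, 17, 20) = 20

20


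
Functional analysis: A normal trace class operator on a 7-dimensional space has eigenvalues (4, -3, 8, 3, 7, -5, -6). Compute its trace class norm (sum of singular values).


For a normal operator, singular values equal |eigenvalues|.
Trace norm = sum |lambda_i| = 4 + 3 + 8 + 3 + 7 + 5 + 6
= 36

36


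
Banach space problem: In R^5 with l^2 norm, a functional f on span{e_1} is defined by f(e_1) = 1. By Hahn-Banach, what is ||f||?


The norm of f is given by ||f|| = sup_{||x||=1} |f(x)|.
On span{e_1}, ||e_1|| = 1, so ||f|| = |f(e_1)| / ||e_1||
= |1| / 1 = 1.0000

1.0000


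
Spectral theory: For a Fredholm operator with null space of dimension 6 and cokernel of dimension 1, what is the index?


The Fredholm index is defined as ind(T) = dim(ker T) - dim(coker T)
= 6 - 1
= 5

5


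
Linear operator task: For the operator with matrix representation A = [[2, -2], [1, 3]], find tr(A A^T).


trace(A * A^T) = sum of squares of all entries
= 2^2 + (-2)^2 + 1^2 + 3^2
= 4 + 4 + 1 + 9
= 18

18


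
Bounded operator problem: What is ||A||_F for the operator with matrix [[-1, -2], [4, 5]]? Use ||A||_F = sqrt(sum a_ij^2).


||A||_F^2 = sum a_ij^2
= (-1)^2 + (-2)^2 + 4^2 + 5^2
= 1 + 4 + 16 + 25 = 46
||A||_F = sqrt(46) = 6.7823

6.7823


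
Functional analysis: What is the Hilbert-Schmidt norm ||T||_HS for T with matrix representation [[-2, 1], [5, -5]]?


The Hilbert-Schmidt norm is sqrt(sum of squares of all entries).
Sum of squares = (-2)^2 + 1^2 + 5^2 + (-5)^2
= 4 + 1 + 25 + 25 = 55
||T||_HS = sqrt(55) = 7.4162

7.4162


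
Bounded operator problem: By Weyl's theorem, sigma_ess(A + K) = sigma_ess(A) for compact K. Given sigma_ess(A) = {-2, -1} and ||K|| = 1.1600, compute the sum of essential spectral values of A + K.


By Weyl's theorem, the essential spectrum is invariant under compact perturbations.
sigma_ess(A + K) = sigma_ess(A) = {-2, -1}
Sum = -2 + -1 = -3

-3


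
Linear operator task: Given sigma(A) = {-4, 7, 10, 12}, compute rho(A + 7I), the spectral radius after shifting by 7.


Spectrum of A + 7I = {3, 14, 17, 19}
Spectral radius = max |lambda| over the shifted spectrum
= max(3, 14, 17, 19) = 19

19


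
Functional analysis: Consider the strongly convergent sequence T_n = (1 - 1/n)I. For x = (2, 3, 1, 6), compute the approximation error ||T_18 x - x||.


T_18 x - x = (1 - 1/18)x - x = -x/18
||x|| = sqrt(50) = 7.0711
||T_18 x - x|| = ||x||/18 = 7.0711/18 = 0.3928

0.3928


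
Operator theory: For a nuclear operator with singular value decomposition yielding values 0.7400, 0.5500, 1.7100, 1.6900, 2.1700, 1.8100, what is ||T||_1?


The nuclear norm is the sum of all singular values.
||T||_1 = 0.7400 + 0.5500 + 1.7100 + 1.6900 + 2.1700 + 1.8100
= 8.6700

8.6700


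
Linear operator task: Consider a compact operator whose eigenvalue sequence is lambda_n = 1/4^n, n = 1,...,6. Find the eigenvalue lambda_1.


The eigenvalue formula gives lambda_1 = 1/4^1
= 1/4
= 0.2500

0.2500


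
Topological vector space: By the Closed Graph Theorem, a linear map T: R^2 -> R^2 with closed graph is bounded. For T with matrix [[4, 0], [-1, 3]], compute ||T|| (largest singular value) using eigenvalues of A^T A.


A^T A = [[17, -3], [-3, 9]]
trace(A^T A) = 26, det(A^T A) = 144
discriminant = 26^2 - 4*144 = 100
Largest eigenvalue of A^T A = (trace + sqrt(disc))/2 = 18.0000
||T|| = sqrt(18.0000) = 4.2426

4.2426


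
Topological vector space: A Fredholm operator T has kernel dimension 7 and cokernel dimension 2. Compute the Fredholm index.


The Fredholm index is defined as ind(T) = dim(ker T) - dim(coker T)
= 7 - 2
= 5

5


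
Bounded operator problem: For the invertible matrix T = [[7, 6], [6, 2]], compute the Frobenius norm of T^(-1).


det(T) = 7*2 - 6*6 = -22
T^(-1) = (1/-22) * [[2, -6], [-6, 7]] = [[-0.0909, 0.2727], [0.2727, -0.3182]]
||T^(-1)||_F^2 = (-0.0909)^2 + 0.2727^2 + 0.2727^2 + (-0.3182)^2 = 0.2583
||T^(-1)||_F = sqrt(0.2583) = 0.5082

0.5082


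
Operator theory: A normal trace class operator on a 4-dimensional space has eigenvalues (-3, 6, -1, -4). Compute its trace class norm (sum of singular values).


For a normal operator, singular values equal |eigenvalues|.
Trace norm = sum |lambda_i| = 3 + 6 + 1 + 4
= 14

14


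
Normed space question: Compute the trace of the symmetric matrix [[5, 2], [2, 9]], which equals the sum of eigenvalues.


For a self-adjoint (symmetric) matrix, the eigenvalues are real.
The sum of eigenvalues equals the trace of the matrix.
trace = 5 + 9 = 14

14


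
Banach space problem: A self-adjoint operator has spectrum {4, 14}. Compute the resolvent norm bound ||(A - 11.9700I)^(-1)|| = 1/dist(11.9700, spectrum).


dist(11.9700, {4, 14}) = min(|11.9700 - 4|, |11.9700 - 14|)
= min(7.9700, 2.0300) = 2.0300
Resolvent bound = 1/2.0300 = 0.4926

0.4926


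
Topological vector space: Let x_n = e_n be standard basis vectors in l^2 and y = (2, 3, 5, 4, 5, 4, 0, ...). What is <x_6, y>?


x_6 = e_6 is the standard basis vector with 1 in position 6.
<x_6, y> = y_6 = 4
As n -> infinity, <x_n, y> -> 0, confirming weak convergence of (x_n) to 0.

4


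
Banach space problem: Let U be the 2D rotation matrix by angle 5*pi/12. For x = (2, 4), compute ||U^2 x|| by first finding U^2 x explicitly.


U is a rotation by theta = 5*pi/12
U^2 = rotation by 2*theta = 10*pi/12
cos(10*pi/12) = -0.8660, sin(10*pi/12) = 0.5000
U^2 x = (-0.8660 * 2 - 0.5000 * 4, 0.5000 * 2 + -0.8660 * 4)
= (-3.7321, -2.4641)
||U^2 x|| = sqrt((-3.7321)^2 + (-2.4641)^2) = sqrt(20.0000) = 4.4721

4.4721


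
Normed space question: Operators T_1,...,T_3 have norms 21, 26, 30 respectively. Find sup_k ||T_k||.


By the Uniform Boundedness Principle, the supremum of norms is finite.
sup_k ||T_k|| = max(21, 26, 30) = 30

30


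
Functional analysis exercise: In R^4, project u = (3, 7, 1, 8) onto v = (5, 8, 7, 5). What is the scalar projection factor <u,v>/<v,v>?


Computing <u,v> = 3*5 + 7*8 + 1*7 + 8*5 = 118
Computing <v,v> = 5^2 + 8^2 + 7^2 + 5^2 = 163
Projection coefficient = 118/163 = 0.7239

0.7239


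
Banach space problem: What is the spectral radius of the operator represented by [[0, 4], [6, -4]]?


For a 2x2 matrix, eigenvalues satisfy lambda^2 - (trace)*lambda + det = 0
trace = 0 + -4 = -4
det = 0*-4 - 4*6 = -24
discriminant = (-4)^2 - 4*(-24) = 112
spectral radius = max |eigenvalue| = 7.2915

7.2915


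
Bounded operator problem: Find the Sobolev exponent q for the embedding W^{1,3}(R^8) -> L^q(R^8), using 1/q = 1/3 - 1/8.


Using the Sobolev embedding formula: 1/q = 1/p - k/n
1/q = 1/3 - 1/8 = 5/24
q = 1/(5/24) = 24/5 = 4.8000

4.8000


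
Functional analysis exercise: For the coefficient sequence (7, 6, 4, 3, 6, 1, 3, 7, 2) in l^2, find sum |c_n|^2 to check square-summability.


sum |c_n|^2 = 7^2 + 6^2 + 4^2 + 3^2 + 6^2 + 1^2 + 3^2 + 7^2 + 2^2
= 49 + 36 + 16 + 9 + 36 + 1 + 9 + 49 + 4
= 209

209


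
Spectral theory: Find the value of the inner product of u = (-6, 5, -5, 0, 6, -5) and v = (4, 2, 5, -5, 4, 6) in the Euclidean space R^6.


Computing the standard inner product <u, v> = sum u_i * v_i
= -6*4 + 5*2 + -5*5 + 0*-5 + 6*4 + -5*6
= -24 + 10 + -25 + 0 + 24 + -30
= -45

-45


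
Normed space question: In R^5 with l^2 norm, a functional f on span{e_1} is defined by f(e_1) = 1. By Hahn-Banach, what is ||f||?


The norm of f is given by ||f|| = sup_{||x||=1} |f(x)|.
On span{e_1}, ||e_1|| = 1, so ||f|| = |f(e_1)| / ||e_1||
= |1| / 1 = 1.0000

1.0000


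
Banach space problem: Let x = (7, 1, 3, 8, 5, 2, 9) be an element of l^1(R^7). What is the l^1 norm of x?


The l^1 norm equals the sum of absolute values of all components.
||x||_1 = 7 + 1 + 3 + 8 + 5 + 2 + 9
= 35

35.0000


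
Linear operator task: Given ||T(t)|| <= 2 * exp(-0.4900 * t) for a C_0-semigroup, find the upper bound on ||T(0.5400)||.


||T(0.5400)|| <= 2 * exp(-0.4900 * 0.5400)
= 2 * exp(-0.2646)
= 2 * 0.7675
= 1.5350

1.5350


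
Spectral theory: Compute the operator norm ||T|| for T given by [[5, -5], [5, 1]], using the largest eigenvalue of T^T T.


A^T A = [[50, -20], [-20, 26]]
trace(A^T A) = 76, det(A^T A) = 900
discriminant = 76^2 - 4*900 = 2176
Largest eigenvalue of A^T A = (trace + sqrt(disc))/2 = 61.3238
||T|| = sqrt(61.3238) = 7.8310

7.8310


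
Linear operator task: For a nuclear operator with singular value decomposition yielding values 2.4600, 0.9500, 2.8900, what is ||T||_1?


The nuclear norm is the sum of all singular values.
||T||_1 = 2.4600 + 0.9500 + 2.8900
= 6.3000

6.3000


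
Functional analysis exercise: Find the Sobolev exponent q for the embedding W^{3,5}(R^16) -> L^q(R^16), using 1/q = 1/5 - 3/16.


Using the Sobolev embedding formula: 1/q = 1/p - k/n
1/q = 1/5 - 3/16 = 1/80
q = 1/(1/80) = 80

80.0000


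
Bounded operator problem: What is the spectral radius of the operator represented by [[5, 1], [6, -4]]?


For a 2x2 matrix, eigenvalues satisfy lambda^2 - (trace)*lambda + det = 0
trace = 5 + -4 = 1
det = 5*-4 - 1*6 = -26
discriminant = 1^2 - 4*(-26) = 105
spectral radius = max |eigenvalue| = 5.6235

5.6235


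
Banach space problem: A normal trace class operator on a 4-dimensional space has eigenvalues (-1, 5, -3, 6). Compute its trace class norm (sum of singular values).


For a normal operator, singular values equal |eigenvalues|.
Trace norm = sum |lambda_i| = 1 + 5 + 3 + 6
= 15

15


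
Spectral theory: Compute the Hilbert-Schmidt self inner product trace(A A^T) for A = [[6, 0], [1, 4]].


trace(A * A^T) = sum of squares of all entries
= 6^2 + 0^2 + 1^2 + 4^2
= 36 + 0 + 1 + 16
= 53

53


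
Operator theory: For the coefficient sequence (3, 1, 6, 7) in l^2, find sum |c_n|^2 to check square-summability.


sum |c_n|^2 = 3^2 + 1^2 + 6^2 + 7^2
= 9 + 1 + 36 + 49
= 95

95


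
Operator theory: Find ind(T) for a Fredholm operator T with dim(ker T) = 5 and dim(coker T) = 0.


The Fredholm index is defined as ind(T) = dim(ker T) - dim(coker T)
= 5 - 0
= 5

5


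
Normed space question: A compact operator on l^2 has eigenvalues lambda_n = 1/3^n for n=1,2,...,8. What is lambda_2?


The eigenvalue formula gives lambda_2 = 1/3^2
= 1/9
= 0.1111

0.1111


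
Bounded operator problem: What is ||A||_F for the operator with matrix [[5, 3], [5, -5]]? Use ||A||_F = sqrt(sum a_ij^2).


||A||_F^2 = sum a_ij^2
= 5^2 + 3^2 + 5^2 + (-5)^2
= 25 + 9 + 25 + 25 = 84
||A||_F = sqrt(84) = 9.1652

9.1652


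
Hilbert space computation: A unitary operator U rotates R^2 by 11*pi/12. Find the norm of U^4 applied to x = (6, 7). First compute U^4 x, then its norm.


U is a rotation by theta = 11*pi/12
U^4 = rotation by 4*theta = 44*pi/12 = 20*pi/12 (mod 2*pi)
cos(20*pi/12) = 0.5000, sin(20*pi/12) = -0.8660
U^4 x = (0.5000 * 6 - -0.8660 * 7, -0.8660 * 6 + 0.5000 * 7)
= (9.0622, -1.6962)
||U^4 x|| = sqrt(9.0622^2 + (-1.6962)^2) = sqrt(85.0000) = 9.2195

9.2195


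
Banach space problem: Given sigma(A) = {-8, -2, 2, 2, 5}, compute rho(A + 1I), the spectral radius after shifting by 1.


Spectrum of A + 1I = {-7, -1, 3, 3, 6}
Spectral radius = max |lambda| over the shifted spectrum
= max(7, 1, 3, 3, 6) = 7

7


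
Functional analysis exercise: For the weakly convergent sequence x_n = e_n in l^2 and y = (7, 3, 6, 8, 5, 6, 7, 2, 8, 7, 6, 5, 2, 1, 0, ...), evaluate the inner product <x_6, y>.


x_6 = e_6 is the standard basis vector with 1 in position 6.
<x_6, y> = y_6 = 6
As n -> infinity, <x_n, y> -> 0, confirming weak convergence of (x_n) to 0.

6


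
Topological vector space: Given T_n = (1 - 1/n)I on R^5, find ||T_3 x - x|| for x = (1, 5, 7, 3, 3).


T_3 x - x = (1 - 1/3)x - x = -x/3
||x|| = sqrt(93) = 9.6437
||T_3 x - x|| = ||x||/3 = 9.6437/3 = 3.2146

3.2146


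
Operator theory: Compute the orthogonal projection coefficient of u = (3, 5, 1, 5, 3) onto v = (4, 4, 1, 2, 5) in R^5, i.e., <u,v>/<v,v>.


Computing <u,v> = 3*4 + 5*4 + 1*1 + 5*2 + 3*5 = 58
Computing <v,v> = 4^2 + 4^2 + 1^2 + 2^2 + 5^2 = 62
Projection coefficient = 58/62 = 0.9355

0.9355


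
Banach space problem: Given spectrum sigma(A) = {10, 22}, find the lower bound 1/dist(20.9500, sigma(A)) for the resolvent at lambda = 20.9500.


dist(20.9500, {10, 22}) = min(|20.9500 - 10|, |20.9500 - 22|)
= min(10.9500, 1.0500) = 1.0500
Resolvent bound = 1/1.0500 = 0.9524

0.9524
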